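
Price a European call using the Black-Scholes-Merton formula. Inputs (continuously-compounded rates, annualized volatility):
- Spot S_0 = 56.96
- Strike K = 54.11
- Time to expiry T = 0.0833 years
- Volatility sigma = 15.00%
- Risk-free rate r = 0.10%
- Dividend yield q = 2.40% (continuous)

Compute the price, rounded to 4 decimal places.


d1 = (ln(S/K) + (r - q + 0.5*sigma^2) * T) / (sigma * sqrt(T)) = 1.16305026
d2 = d1 - sigma * sqrt(T) = 1.11975766
exp(-rT) = 0.99991670; exp(-qT) = 0.99800280
C = S_0 * exp(-qT) * N(d1) - K * exp(-rT) * N(d2)
N(d1) = 0.87759545; N(d2) = 0.86859148
C = 56.9600 * 0.99800280 * 0.87759545 - 54.1100 * 0.99991670 * 0.86859148 = 2.8924

Answer: Price = 2.8924


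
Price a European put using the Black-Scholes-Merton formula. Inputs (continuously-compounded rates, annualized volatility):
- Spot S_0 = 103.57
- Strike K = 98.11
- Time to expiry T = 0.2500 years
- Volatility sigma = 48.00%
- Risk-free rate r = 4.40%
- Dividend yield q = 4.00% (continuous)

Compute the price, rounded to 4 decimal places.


Answer: Price = 7.0294

Derivation:
d1 = (ln(S/K) + (r - q + 0.5*sigma^2) * T) / (sigma * sqrt(T)) = 0.34982673
d2 = d1 - sigma * sqrt(T) = 0.10982673
exp(-rT) = 0.98906028; exp(-qT) = 0.99004983
P = K * exp(-rT) * N(-d2) - S_0 * exp(-qT) * N(-d1)
N(-d1) = 0.36323437; N(-d2) = 0.45627340
P = 98.1100 * 0.98906028 * 0.45627340 - 103.5700 * 0.99004983 * 0.36323437 = 7.0294


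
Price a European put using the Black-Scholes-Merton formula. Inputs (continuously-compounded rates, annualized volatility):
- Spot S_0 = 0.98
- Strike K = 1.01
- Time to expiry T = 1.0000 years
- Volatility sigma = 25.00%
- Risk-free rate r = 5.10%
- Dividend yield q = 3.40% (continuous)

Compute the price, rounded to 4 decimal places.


Answer: Price = 0.1013

Derivation:
d1 = (ln(S/K) + (r - q + 0.5*sigma^2) * T) / (sigma * sqrt(T)) = 0.07238785
d2 = d1 - sigma * sqrt(T) = -0.17761215
exp(-rT) = 0.95027867; exp(-qT) = 0.96657150
P = K * exp(-rT) * N(-d2) - S_0 * exp(-qT) * N(-d1)
N(-d1) = 0.47114663; N(-d2) = 0.57048621
P = 1.0100 * 0.95027867 * 0.57048621 - 0.9800 * 0.96657150 * 0.47114663 = 0.1013


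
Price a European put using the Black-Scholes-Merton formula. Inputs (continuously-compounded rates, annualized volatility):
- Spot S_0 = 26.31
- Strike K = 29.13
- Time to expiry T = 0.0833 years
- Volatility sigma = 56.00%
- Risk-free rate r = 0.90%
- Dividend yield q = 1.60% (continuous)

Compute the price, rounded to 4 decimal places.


d1 = (ln(S/K) + (r - q + 0.5*sigma^2) * T) / (sigma * sqrt(T)) = -0.55276552
d2 = d1 - sigma * sqrt(T) = -0.71439126
exp(-rT) = 0.99925058; exp(-qT) = 0.99866809
P = K * exp(-rT) * N(-d2) - S_0 * exp(-qT) * N(-d1)
N(-d1) = 0.70978801; N(-d2) = 0.76250736
P = 29.1300 * 0.99925058 * 0.76250736 - 26.3100 * 0.99866809 * 0.70978801 = 3.5455

Answer: Price = 3.5455


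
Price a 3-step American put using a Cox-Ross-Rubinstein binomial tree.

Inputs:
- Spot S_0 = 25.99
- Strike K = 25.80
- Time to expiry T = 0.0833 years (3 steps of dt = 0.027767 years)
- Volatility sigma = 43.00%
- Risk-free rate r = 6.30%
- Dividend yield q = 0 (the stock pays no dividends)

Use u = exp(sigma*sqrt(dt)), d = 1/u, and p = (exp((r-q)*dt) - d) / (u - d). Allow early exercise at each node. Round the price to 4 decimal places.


dt = T/N = 0.027767
u = exp(sigma*sqrt(dt)) = 1.074282; d = 1/u = 0.930854
p = (exp((r-q)*dt) - d) / (u - d) = 0.494302
Discount per step: exp(-r*dt) = 0.998252
Stock lattice S(k, i) with i counting down-moves:
  k=0: S(0,0) = 25.9900
  k=1: S(1,0) = 27.9206; S(1,1) = 24.1929
  k=2: S(2,0) = 29.9946; S(2,1) = 25.9900; S(2,2) = 22.5201
  k=3: S(3,0) = 32.2226; S(3,1) = 27.9206; S(3,2) = 24.1929; S(3,3) = 20.9629
Terminal payoffs V(N, i) = max(K - S_T, 0):
  V(3,0) = 0.000000; V(3,1) = 0.000000; V(3,2) = 1.607092; V(3,3) = 4.837086
Backward induction: V(k, i) = exp(-r*dt) * [p * V(k+1, i) + (1-p) * V(k+1, i+1)]; then take max(V_cont, immediate exercise) for American.
  V(2,0) = exp(-r*dt) * [p*0.000000 + (1-p)*0.000000] = 0.000000; exercise = 0.000000; V(2,0) = max -> 0.000000
  V(2,1) = exp(-r*dt) * [p*0.000000 + (1-p)*1.607092] = 0.811284; exercise = 0.000000; V(2,1) = max -> 0.811284
  V(2,2) = exp(-r*dt) * [p*1.607092 + (1-p)*4.837086] = 3.234831; exercise = 3.279924; V(2,2) = max -> 3.279924
  V(1,0) = exp(-r*dt) * [p*0.000000 + (1-p)*0.811284] = 0.409548; exercise = 0.000000; V(1,0) = max -> 0.409548
  V(1,1) = exp(-r*dt) * [p*0.811284 + (1-p)*3.279924] = 2.056071; exercise = 1.607092; V(1,1) = max -> 2.056071
  V(0,0) = exp(-r*dt) * [p*0.409548 + (1-p)*2.056071] = 1.240021; exercise = 0.000000; V(0,0) = max -> 1.240021

Answer: Price = V(0,0) = 1.2400


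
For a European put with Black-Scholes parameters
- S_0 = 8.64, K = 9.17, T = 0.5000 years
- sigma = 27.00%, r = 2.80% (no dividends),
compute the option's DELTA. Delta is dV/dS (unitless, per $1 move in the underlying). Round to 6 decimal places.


Answer: Delta = -0.556872

Derivation:
d1 = -0.1430435297; d2 = -0.3339623606
phi(d1) = 0.3948816185; exp(-qT) = 1.0000000000; exp(-rT) = 0.9860975443
N(-d1) = 0.5568720985
Delta = -exp(-qT) * N(-d1) = -1.0000000000 * 0.5568720985 = -0.556872


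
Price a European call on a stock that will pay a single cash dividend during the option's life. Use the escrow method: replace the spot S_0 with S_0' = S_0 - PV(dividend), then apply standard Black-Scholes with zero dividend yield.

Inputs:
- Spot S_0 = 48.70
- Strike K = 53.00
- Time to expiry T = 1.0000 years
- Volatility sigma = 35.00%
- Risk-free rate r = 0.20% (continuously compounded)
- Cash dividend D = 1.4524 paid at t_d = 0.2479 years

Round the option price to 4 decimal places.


Answer: Price = 4.4875

Derivation:
PV(D) = D * exp(-r * t_d) = 1.4524 * 0.99950432 = 1.45168008
S_0' = S_0 - PV(D) = 48.7000 - 1.45168008 = 47.24831992
d1 = (ln(S_0'/K) + (r + sigma^2/2)*T) / (sigma*sqrt(T)) = -0.14749948
d2 = d1 - sigma*sqrt(T) = -0.49749948
exp(-rT) = 0.99800200
N(d1) = 0.44136890; N(d2) = 0.30941844
C = S_0' * N(d1) - K * exp(-rT) * N(d2) = 47.24831992 * 0.44136890 - 53.0000 * 0.99800200 * 0.30941844 = 4.4875


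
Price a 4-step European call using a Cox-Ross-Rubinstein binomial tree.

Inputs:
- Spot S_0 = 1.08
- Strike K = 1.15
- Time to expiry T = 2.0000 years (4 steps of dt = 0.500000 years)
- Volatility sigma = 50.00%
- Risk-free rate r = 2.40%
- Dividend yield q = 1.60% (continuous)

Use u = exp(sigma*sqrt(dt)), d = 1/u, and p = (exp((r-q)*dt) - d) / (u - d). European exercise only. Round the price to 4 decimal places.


dt = T/N = 0.500000
u = exp(sigma*sqrt(dt)) = 1.424119; d = 1/u = 0.702189
p = (exp((r-q)*dt) - d) / (u - d) = 0.418073
Discount per step: exp(-r*dt) = 0.988072
Stock lattice S(k, i) with i counting down-moves:
  k=0: S(0,0) = 1.0800
  k=1: S(1,0) = 1.5380; S(1,1) = 0.7584
  k=2: S(2,0) = 2.1904; S(2,1) = 1.0800; S(2,2) = 0.5325
  k=3: S(3,0) = 3.1193; S(3,1) = 1.5380; S(3,2) = 0.7584; S(3,3) = 0.3739
  k=4: S(4,0) = 4.4423; S(4,1) = 2.1904; S(4,2) = 1.0800; S(4,3) = 0.5325; S(4,4) = 0.2626
Terminal payoffs V(N, i) = max(S_T - K, 0):
  V(4,0) = 3.292310; V(4,1) = 1.040364; V(4,2) = 0.000000; V(4,3) = 0.000000; V(4,4) = 0.000000
Backward induction: V(k, i) = exp(-r*dt) * [p * V(k+1, i) + (1-p) * V(k+1, i+1)].
  V(3,0) = exp(-r*dt) * [p*3.292310 + (1-p)*1.040364] = 1.958202
  V(3,1) = exp(-r*dt) * [p*1.040364 + (1-p)*0.000000] = 0.429760
  V(3,2) = exp(-r*dt) * [p*0.000000 + (1-p)*0.000000] = 0.000000
  V(3,3) = exp(-r*dt) * [p*0.000000 + (1-p)*0.000000] = 0.000000
  V(2,0) = exp(-r*dt) * [p*1.958202 + (1-p)*0.429760] = 1.056011
  V(2,1) = exp(-r*dt) * [p*0.429760 + (1-p)*0.000000] = 0.177528
  V(2,2) = exp(-r*dt) * [p*0.000000 + (1-p)*0.000000] = 0.000000
  V(1,0) = exp(-r*dt) * [p*1.056011 + (1-p)*0.177528] = 0.538299
  V(1,1) = exp(-r*dt) * [p*0.177528 + (1-p)*0.000000] = 0.073334
  V(0,0) = exp(-r*dt) * [p*0.538299 + (1-p)*0.073334] = 0.264530

Answer: Price = V(0,0) = 0.2645


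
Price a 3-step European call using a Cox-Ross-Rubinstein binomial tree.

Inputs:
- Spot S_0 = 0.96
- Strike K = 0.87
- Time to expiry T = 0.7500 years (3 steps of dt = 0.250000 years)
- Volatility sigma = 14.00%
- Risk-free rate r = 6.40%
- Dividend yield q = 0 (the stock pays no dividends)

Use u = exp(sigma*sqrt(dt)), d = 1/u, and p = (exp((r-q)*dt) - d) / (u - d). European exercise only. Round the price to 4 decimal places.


dt = T/N = 0.250000
u = exp(sigma*sqrt(dt)) = 1.072508; d = 1/u = 0.932394
p = (exp((r-q)*dt) - d) / (u - d) = 0.597618
Discount per step: exp(-r*dt) = 0.984127
Stock lattice S(k, i) with i counting down-moves:
  k=0: S(0,0) = 0.9600
  k=1: S(1,0) = 1.0296; S(1,1) = 0.8951
  k=2: S(2,0) = 1.1043; S(2,1) = 0.9600; S(2,2) = 0.8346
  k=3: S(3,0) = 1.1843; S(3,1) = 1.0296; S(3,2) = 0.8951; S(3,3) = 0.7782
Terminal payoffs V(N, i) = max(S_T - K, 0):
  V(3,0) = 0.314331; V(3,1) = 0.159608; V(3,2) = 0.025098; V(3,3) = 0.000000
Backward induction: V(k, i) = exp(-r*dt) * [p * V(k+1, i) + (1-p) * V(k+1, i+1)].
  V(2,0) = exp(-r*dt) * [p*0.314331 + (1-p)*0.159608] = 0.248072
  V(2,1) = exp(-r*dt) * [p*0.159608 + (1-p)*0.025098] = 0.103809
  V(2,2) = exp(-r*dt) * [p*0.025098 + (1-p)*0.000000] = 0.014761
  V(1,0) = exp(-r*dt) * [p*0.248072 + (1-p)*0.103809] = 0.187007
  V(1,1) = exp(-r*dt) * [p*0.103809 + (1-p)*0.014761] = 0.066899
  V(0,0) = exp(-r*dt) * [p*0.187007 + (1-p)*0.066899] = 0.136477

Answer: Price = V(0,0) = 0.1365


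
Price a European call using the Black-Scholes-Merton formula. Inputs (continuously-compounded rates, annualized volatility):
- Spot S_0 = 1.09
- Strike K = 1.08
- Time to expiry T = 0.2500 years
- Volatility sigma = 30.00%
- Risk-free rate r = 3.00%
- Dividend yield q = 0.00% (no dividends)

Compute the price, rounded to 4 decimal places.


Answer: Price = 0.0741

Derivation:
d1 = (ln(S/K) + (r - q + 0.5*sigma^2) * T) / (sigma * sqrt(T)) = 0.18644437
d2 = d1 - sigma * sqrt(T) = 0.03644437
exp(-rT) = 0.99252805; exp(-qT) = 1.00000000
C = S_0 * exp(-qT) * N(d1) - K * exp(-rT) * N(d2)
N(d1) = 0.57395185; N(d2) = 0.51453598
C = 1.0900 * 1.00000000 * 0.57395185 - 1.0800 * 0.99252805 * 0.51453598 = 0.0741


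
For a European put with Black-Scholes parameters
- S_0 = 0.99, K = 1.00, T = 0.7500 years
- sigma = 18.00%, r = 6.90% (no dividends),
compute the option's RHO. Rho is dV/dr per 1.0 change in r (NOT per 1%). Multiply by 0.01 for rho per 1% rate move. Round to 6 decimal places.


d1 = 0.3454457566; d2 = 0.1895611839
phi(d1) = 0.3758350538; exp(-qT) = 1.0000000000; exp(-rT) = 0.9495662287
N(-d2) = 0.4248265032
Rho = -K*T*exp(-rT)*N(-d2) = -1.0000 * 0.7500 * 0.9495662287 * 0.4248265032 = -0.302551

Answer: Rho = -0.302551


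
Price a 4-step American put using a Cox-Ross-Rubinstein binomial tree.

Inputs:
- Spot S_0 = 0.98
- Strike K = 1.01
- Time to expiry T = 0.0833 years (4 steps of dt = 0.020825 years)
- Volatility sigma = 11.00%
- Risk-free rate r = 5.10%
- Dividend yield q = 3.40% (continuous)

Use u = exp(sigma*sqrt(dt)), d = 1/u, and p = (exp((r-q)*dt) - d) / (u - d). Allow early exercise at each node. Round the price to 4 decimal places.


Answer: Price = V(0,0) = 0.0317

Derivation:
dt = T/N = 0.020825
u = exp(sigma*sqrt(dt)) = 1.016001; d = 1/u = 0.984251
p = (exp((r-q)*dt) - d) / (u - d) = 0.507184
Discount per step: exp(-r*dt) = 0.998938
Stock lattice S(k, i) with i counting down-moves:
  k=0: S(0,0) = 0.9800
  k=1: S(1,0) = 0.9957; S(1,1) = 0.9646
  k=2: S(2,0) = 1.0116; S(2,1) = 0.9800; S(2,2) = 0.9494
  k=3: S(3,0) = 1.0278; S(3,1) = 0.9957; S(3,2) = 0.9646; S(3,3) = 0.9344
  k=4: S(4,0) = 1.0442; S(4,1) = 1.0116; S(4,2) = 0.9800; S(4,3) = 0.9494; S(4,4) = 0.9197
Terminal payoffs V(N, i) = max(K - S_T, 0):
  V(4,0) = 0.000000; V(4,1) = 0.000000; V(4,2) = 0.030000; V(4,3) = 0.060624; V(4,4) = 0.090292
Backward induction: V(k, i) = exp(-r*dt) * [p * V(k+1, i) + (1-p) * V(k+1, i+1)]; then take max(V_cont, immediate exercise) for American.
  V(3,0) = exp(-r*dt) * [p*0.000000 + (1-p)*0.000000] = 0.000000; exercise = 0.000000; V(3,0) = max -> 0.000000
  V(3,1) = exp(-r*dt) * [p*0.000000 + (1-p)*0.030000] = 0.014769; exercise = 0.014319; V(3,1) = max -> 0.014769
  V(3,2) = exp(-r*dt) * [p*0.030000 + (1-p)*0.060624] = 0.045044; exercise = 0.045434; V(3,2) = max -> 0.045434
  V(3,3) = exp(-r*dt) * [p*0.060624 + (1-p)*0.090292] = 0.075165; exercise = 0.075576; V(3,3) = max -> 0.075576
  V(2,0) = exp(-r*dt) * [p*0.000000 + (1-p)*0.014769] = 0.007271; exercise = 0.000000; V(2,0) = max -> 0.007271
  V(2,1) = exp(-r*dt) * [p*0.014769 + (1-p)*0.045434] = 0.029849; exercise = 0.030000; V(2,1) = max -> 0.030000
  V(2,2) = exp(-r*dt) * [p*0.045434 + (1-p)*0.075576] = 0.060224; exercise = 0.060624; V(2,2) = max -> 0.060624
  V(1,0) = exp(-r*dt) * [p*0.007271 + (1-p)*0.030000] = 0.018452; exercise = 0.014319; V(1,0) = max -> 0.018452
  V(1,1) = exp(-r*dt) * [p*0.030000 + (1-p)*0.060624] = 0.045044; exercise = 0.045434; V(1,1) = max -> 0.045434
  V(0,0) = exp(-r*dt) * [p*0.018452 + (1-p)*0.045434] = 0.031715; exercise = 0.030000; V(0,0) = max -> 0.031715


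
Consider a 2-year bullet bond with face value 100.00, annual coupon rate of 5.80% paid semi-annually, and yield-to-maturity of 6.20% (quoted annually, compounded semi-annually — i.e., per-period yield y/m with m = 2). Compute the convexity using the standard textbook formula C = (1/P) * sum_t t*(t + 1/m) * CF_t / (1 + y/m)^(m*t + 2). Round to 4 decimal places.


Answer: Convexity = 4.4432

Derivation:
Coupon per period c = face * coupon_rate / m = 2.900000
Periods per year m = 2; per-period yield y/m = 0.031000
Number of cashflows N = 4
Cashflows (t years, CF_t, discount factor 1/(1+y/m)^(m*t), PV):
  t = 0.5000: CF_t = 2.900000, DF = 0.969932, PV = 2.812803
  t = 1.0000: CF_t = 2.900000, DF = 0.940768, PV = 2.728228
  t = 1.5000: CF_t = 2.900000, DF = 0.912481, PV = 2.646196
  t = 2.0000: CF_t = 102.900000, DF = 0.885045, PV = 91.071128
Price P = sum_t PV_t = 99.258355
Convexity numerator sum_t t*(t + 1/m) * CF_t / (1+y/m)^(m*t + 2):
  t = 0.5000: term = 1.323098
  t = 1.0000: term = 3.849946
  t = 1.5000: term = 7.468372
  t = 2.0000: term = 428.384144
Convexity = (1/P) * sum = 441.025559 / 99.258355 = 4.443208


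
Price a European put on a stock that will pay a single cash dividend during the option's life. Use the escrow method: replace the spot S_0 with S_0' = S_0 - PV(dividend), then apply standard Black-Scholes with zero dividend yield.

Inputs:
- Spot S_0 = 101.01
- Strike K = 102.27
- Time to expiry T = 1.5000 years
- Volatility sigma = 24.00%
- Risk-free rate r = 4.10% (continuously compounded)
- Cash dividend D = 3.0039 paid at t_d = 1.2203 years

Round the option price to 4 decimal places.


Answer: Price = 10.3885

Derivation:
PV(D) = D * exp(-r * t_d) = 3.0039 * 0.95119870 = 2.85730578
S_0' = S_0 - PV(D) = 101.0100 - 2.85730578 = 98.15269422
d1 = (ln(S_0'/K) + (r + sigma^2/2)*T) / (sigma*sqrt(T)) = 0.21639880
d2 = d1 - sigma*sqrt(T) = -0.07753997
exp(-rT) = 0.94035295
N(-d1) = 0.41433845; N(-d2) = 0.53090300
P = K * exp(-rT) * N(-d2) - S_0' * N(-d1) = 102.2700 * 0.94035295 * 0.53090300 - 98.15269422 * 0.41433845 = 10.3885


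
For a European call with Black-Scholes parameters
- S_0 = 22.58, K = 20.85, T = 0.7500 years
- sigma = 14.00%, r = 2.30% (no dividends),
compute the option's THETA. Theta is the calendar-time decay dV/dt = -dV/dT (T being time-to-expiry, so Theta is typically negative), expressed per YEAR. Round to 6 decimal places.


Answer: Theta = -0.865864

Derivation:
d1 = 0.8603394148; d2 = 0.7390958583
phi(d1) = 0.2755377910; exp(-qT) = 1.0000000000; exp(-rT) = 0.9828979294
Theta = -S*exp(-qT)*phi(d1)*sigma/(2*sqrt(T)) - r*K*exp(-rT)*N(d2) + q*S*exp(-qT)*N(d1)
N(d1) = 0.8051990140; N(d2) = 0.7700756042; sqrt(T) = 0.8660254038
Term 1 = -22.5800 * 1.0000000000 * 0.2755377910 * 0.1400 / (2 * 0.8660254038) = -0.5028894424
Term 2 = -0.0230 * 20.8500 * 0.9828979294 * 0.7700756042 = -0.3629741365
Term 3 = 0 (no dividend yield, q = 0)
Theta = -0.5028894424 + (-0.3629741365) + (0.0000000000) = -0.865864


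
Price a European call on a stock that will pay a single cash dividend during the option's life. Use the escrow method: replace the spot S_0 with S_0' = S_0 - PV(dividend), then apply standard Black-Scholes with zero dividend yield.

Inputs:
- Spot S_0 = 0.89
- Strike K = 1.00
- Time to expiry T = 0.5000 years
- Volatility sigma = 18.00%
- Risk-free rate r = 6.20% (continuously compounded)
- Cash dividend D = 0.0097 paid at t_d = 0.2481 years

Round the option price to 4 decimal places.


PV(D) = D * exp(-r * t_d) = 0.0097 * 0.98473550 = 0.00955193
S_0' = S_0 - PV(D) = 0.8900 - 0.00955193 = 0.88044807
d1 = (ln(S_0'/K) + (r + sigma^2/2)*T) / (sigma*sqrt(T)) = -0.69315584
d2 = d1 - sigma*sqrt(T) = -0.82043506
exp(-rT) = 0.96947557
N(d1) = 0.24410588; N(d2) = 0.20598407
C = S_0' * N(d1) - K * exp(-rT) * N(d2) = 0.88044807 * 0.24410588 - 1.0000 * 0.96947557 * 0.20598407 = 0.0152

Answer: Price = 0.0152


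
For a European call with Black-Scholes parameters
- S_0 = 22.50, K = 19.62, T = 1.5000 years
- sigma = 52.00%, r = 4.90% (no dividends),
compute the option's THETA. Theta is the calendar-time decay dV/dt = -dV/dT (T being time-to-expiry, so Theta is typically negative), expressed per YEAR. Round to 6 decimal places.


Answer: Theta = -1.994693

Derivation:
d1 = 0.6489041494; d2 = 0.0120368163
phi(d1) = 0.3232023017; exp(-qT) = 1.0000000000; exp(-rT) = 0.9291361458
Theta = -S*exp(-qT)*phi(d1)*sigma/(2*sqrt(T)) - r*K*exp(-rT)*N(d2) + q*S*exp(-qT)*N(d1)
N(d1) = 0.7417998337; N(d2) = 0.5048018790; sqrt(T) = 1.2247448714
Term 1 = -22.5000 * 1.0000000000 * 0.3232023017 * 0.5200 / (2 * 1.2247448714) = -1.5437774096
Term 2 = -0.0490 * 19.6200 * 0.9291361458 * 0.5048018790 = -0.4509157463
Term 3 = 0 (no dividend yield, q = 0)
Theta = -1.5437774096 + (-0.4509157463) + (0.0000000000) = -1.994693


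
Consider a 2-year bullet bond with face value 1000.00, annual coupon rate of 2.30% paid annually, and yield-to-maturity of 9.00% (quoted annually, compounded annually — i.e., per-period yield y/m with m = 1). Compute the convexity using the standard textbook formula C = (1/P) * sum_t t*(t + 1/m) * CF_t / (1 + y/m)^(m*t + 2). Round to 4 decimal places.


Coupon per period c = face * coupon_rate / m = 23.000000
Periods per year m = 1; per-period yield y/m = 0.090000
Number of cashflows N = 2
Cashflows (t years, CF_t, discount factor 1/(1+y/m)^(m*t), PV):
  t = 1.0000: CF_t = 23.000000, DF = 0.917431, PV = 21.100917
  t = 2.0000: CF_t = 1023.000000, DF = 0.841680, PV = 861.038633
Price P = sum_t PV_t = 882.139551
Convexity numerator sum_t t*(t + 1/m) * CF_t / (1+y/m)^(m*t + 2):
  t = 1.0000: term = 35.520440
  t = 2.0000: term = 4348.313946
Convexity = (1/P) * sum = 4383.834386 / 882.139551 = 4.969547

Answer: Convexity = 4.9695


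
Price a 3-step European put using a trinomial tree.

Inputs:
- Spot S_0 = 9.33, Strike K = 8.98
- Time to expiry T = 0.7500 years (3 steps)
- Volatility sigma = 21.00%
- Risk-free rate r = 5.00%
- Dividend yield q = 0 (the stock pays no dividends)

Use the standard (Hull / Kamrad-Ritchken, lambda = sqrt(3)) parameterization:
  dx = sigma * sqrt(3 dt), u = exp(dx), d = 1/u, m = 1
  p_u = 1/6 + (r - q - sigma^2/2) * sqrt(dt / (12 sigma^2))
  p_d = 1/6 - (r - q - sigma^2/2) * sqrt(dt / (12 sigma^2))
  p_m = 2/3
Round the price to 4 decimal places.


dt = T/N = 0.250000; dx = sigma*sqrt(3*dt) = 0.181865
u = exp(dx) = 1.199453; d = 1/u = 0.833714
p_u = 0.185877, p_m = 0.666667, p_d = 0.147456
Discount per step: exp(-r*dt) = 0.987578
Stock lattice S(k, j) with j the centered position index:
  k=0: S(0,+0) = 9.3300
  k=1: S(1,-1) = 7.7785; S(1,+0) = 9.3300; S(1,+1) = 11.1909
  k=2: S(2,-2) = 6.4851; S(2,-1) = 7.7785; S(2,+0) = 9.3300; S(2,+1) = 11.1909; S(2,+2) = 13.4229
  k=3: S(3,-3) = 5.4067; S(3,-2) = 6.4851; S(3,-1) = 7.7785; S(3,+0) = 9.3300; S(3,+1) = 11.1909; S(3,+2) = 13.4229; S(3,+3) = 16.1002
Terminal payoffs V(N, j) = max(K - S_T, 0):
  V(3,-3) = 3.573300; V(3,-2) = 2.494919; V(3,-1) = 1.201452; V(3,+0) = 0.000000; V(3,+1) = 0.000000; V(3,+2) = 0.000000; V(3,+3) = 0.000000
Backward induction: V(k, j) = exp(-r*dt) * [p_u * V(k+1, j+1) + p_m * V(k+1, j) + p_d * V(k+1, j-1)]
  V(2,-2) = exp(-r*dt) * [p_u*1.201452 + p_m*2.494919 + p_d*3.573300] = 2.383525
  V(2,-1) = exp(-r*dt) * [p_u*0.000000 + p_m*1.201452 + p_d*2.494919] = 1.154339
  V(2,+0) = exp(-r*dt) * [p_u*0.000000 + p_m*0.000000 + p_d*1.201452] = 0.174961
  V(2,+1) = exp(-r*dt) * [p_u*0.000000 + p_m*0.000000 + p_d*0.000000] = 0.000000
  V(2,+2) = exp(-r*dt) * [p_u*0.000000 + p_m*0.000000 + p_d*0.000000] = 0.000000
  V(1,-1) = exp(-r*dt) * [p_u*0.174961 + p_m*1.154339 + p_d*2.383525] = 1.139216
  V(1,+0) = exp(-r*dt) * [p_u*0.000000 + p_m*0.174961 + p_d*1.154339] = 0.283291
  V(1,+1) = exp(-r*dt) * [p_u*0.000000 + p_m*0.000000 + p_d*0.174961] = 0.025479
  V(0,+0) = exp(-r*dt) * [p_u*0.025479 + p_m*0.283291 + p_d*1.139216] = 0.357089

Answer: Price = V(0,0) = 0.3571


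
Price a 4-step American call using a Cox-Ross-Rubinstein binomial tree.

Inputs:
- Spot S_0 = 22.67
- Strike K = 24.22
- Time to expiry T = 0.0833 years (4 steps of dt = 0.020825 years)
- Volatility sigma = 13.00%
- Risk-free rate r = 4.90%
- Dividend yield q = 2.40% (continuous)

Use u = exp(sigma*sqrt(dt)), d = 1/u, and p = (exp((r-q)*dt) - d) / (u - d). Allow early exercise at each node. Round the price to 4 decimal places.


Answer: Price = V(0,0) = 0.0145

Derivation:
dt = T/N = 0.020825
u = exp(sigma*sqrt(dt)) = 1.018937; d = 1/u = 0.981415
p = (exp((r-q)*dt) - d) / (u - d) = 0.509189
Discount per step: exp(-r*dt) = 0.998980
Stock lattice S(k, i) with i counting down-moves:
  k=0: S(0,0) = 22.6700
  k=1: S(1,0) = 23.0993; S(1,1) = 22.2487
  k=2: S(2,0) = 23.5367; S(2,1) = 22.6700; S(2,2) = 21.8352
  k=3: S(3,0) = 23.9825; S(3,1) = 23.0993; S(3,2) = 22.2487; S(3,3) = 21.4294
  k=4: S(4,0) = 24.4366; S(4,1) = 23.5367; S(4,2) = 22.6700; S(4,3) = 21.8352; S(4,4) = 21.0311
Terminal payoffs V(N, i) = max(S_T - K, 0):
  V(4,0) = 0.216624; V(4,1) = 0.000000; V(4,2) = 0.000000; V(4,3) = 0.000000; V(4,4) = 0.000000
Backward induction: V(k, i) = exp(-r*dt) * [p * V(k+1, i) + (1-p) * V(k+1, i+1)]; then take max(V_cont, immediate exercise) for American.
  V(3,0) = exp(-r*dt) * [p*0.216624 + (1-p)*0.000000] = 0.110190; exercise = 0.000000; V(3,0) = max -> 0.110190
  V(3,1) = exp(-r*dt) * [p*0.000000 + (1-p)*0.000000] = 0.000000; exercise = 0.000000; V(3,1) = max -> 0.000000
  V(3,2) = exp(-r*dt) * [p*0.000000 + (1-p)*0.000000] = 0.000000; exercise = 0.000000; V(3,2) = max -> 0.000000
  V(3,3) = exp(-r*dt) * [p*0.000000 + (1-p)*0.000000] = 0.000000; exercise = 0.000000; V(3,3) = max -> 0.000000
  V(2,0) = exp(-r*dt) * [p*0.110190 + (1-p)*0.000000] = 0.056050; exercise = 0.000000; V(2,0) = max -> 0.056050
  V(2,1) = exp(-r*dt) * [p*0.000000 + (1-p)*0.000000] = 0.000000; exercise = 0.000000; V(2,1) = max -> 0.000000
  V(2,2) = exp(-r*dt) * [p*0.000000 + (1-p)*0.000000] = 0.000000; exercise = 0.000000; V(2,2) = max -> 0.000000
  V(1,0) = exp(-r*dt) * [p*0.056050 + (1-p)*0.000000] = 0.028511; exercise = 0.000000; V(1,0) = max -> 0.028511
  V(1,1) = exp(-r*dt) * [p*0.000000 + (1-p)*0.000000] = 0.000000; exercise = 0.000000; V(1,1) = max -> 0.000000
  V(0,0) = exp(-r*dt) * [p*0.028511 + (1-p)*0.000000] = 0.014503; exercise = 0.000000; V(0,0) = max -> 0.014503


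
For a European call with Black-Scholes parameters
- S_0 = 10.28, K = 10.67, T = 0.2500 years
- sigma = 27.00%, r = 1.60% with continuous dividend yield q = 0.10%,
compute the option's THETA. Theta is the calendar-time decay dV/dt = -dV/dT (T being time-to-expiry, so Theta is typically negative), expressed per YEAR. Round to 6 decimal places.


Answer: Theta = -1.148693

Derivation:
d1 = -0.1805430021; d2 = -0.3155430021
phi(d1) = 0.3924930610; exp(-qT) = 0.9997500312; exp(-rT) = 0.9960079893
Theta = -S*exp(-qT)*phi(d1)*sigma/(2*sqrt(T)) - r*K*exp(-rT)*N(d2) + q*S*exp(-qT)*N(d1)
N(d1) = 0.4283631491; N(d2) = 0.3761747032; sqrt(T) = 0.5000000000
Term 1 = -10.2800 * 0.9997500312 * 0.3924930610 * 0.2700 / (2 * 0.5000000000) = -1.0891314232
Term 2 = -0.0160 * 10.6700 * 0.9960079893 * 0.3761747032 = -0.0639641762
Term 3 = 0.0010 * 10.2800 * 0.9997500312 * 0.4283631491 = 0.0044024724
Theta = -1.0891314232 + (-0.0639641762) + (0.0044024724) = -1.148693


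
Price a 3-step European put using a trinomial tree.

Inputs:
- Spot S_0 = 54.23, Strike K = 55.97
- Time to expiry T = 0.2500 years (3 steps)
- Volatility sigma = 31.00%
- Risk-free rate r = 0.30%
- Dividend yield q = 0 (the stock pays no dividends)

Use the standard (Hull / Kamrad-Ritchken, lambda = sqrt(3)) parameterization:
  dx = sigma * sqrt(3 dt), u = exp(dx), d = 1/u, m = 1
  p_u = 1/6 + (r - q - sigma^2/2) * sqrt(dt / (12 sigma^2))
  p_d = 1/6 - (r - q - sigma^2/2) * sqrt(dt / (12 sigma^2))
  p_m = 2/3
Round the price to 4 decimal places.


Answer: Price = V(0,0) = 4.2771

Derivation:
dt = T/N = 0.083333; dx = sigma*sqrt(3*dt) = 0.155000
u = exp(dx) = 1.167658; d = 1/u = 0.856415
p_u = 0.154556, p_m = 0.666667, p_d = 0.178777
Discount per step: exp(-r*dt) = 0.999750
Stock lattice S(k, j) with j the centered position index:
  k=0: S(0,+0) = 54.2300
  k=1: S(1,-1) = 46.4434; S(1,+0) = 54.2300; S(1,+1) = 63.3221
  k=2: S(2,-2) = 39.7748; S(2,-1) = 46.4434; S(2,+0) = 54.2300; S(2,+1) = 63.3221; S(2,+2) = 73.9385
  k=3: S(3,-3) = 34.0638; S(3,-2) = 39.7748; S(3,-1) = 46.4434; S(3,+0) = 54.2300; S(3,+1) = 63.3221; S(3,+2) = 73.9385; S(3,+3) = 86.3349
Terminal payoffs V(N, j) = max(K - S_T, 0):
  V(3,-3) = 21.906233; V(3,-2) = 16.195172; V(3,-1) = 9.526605; V(3,+0) = 1.740000; V(3,+1) = 0.000000; V(3,+2) = 0.000000; V(3,+3) = 0.000000
Backward induction: V(k, j) = exp(-r*dt) * [p_u * V(k+1, j+1) + p_m * V(k+1, j) + p_d * V(k+1, j-1)]
  V(2,-2) = exp(-r*dt) * [p_u*9.526605 + p_m*16.195172 + p_d*21.906233] = 16.181461
  V(2,-1) = exp(-r*dt) * [p_u*1.740000 + p_m*9.526605 + p_d*16.195172] = 9.512942
  V(2,+0) = exp(-r*dt) * [p_u*0.000000 + p_m*1.740000 + p_d*9.526605] = 2.862421
  V(2,+1) = exp(-r*dt) * [p_u*0.000000 + p_m*0.000000 + p_d*1.740000] = 0.310994
  V(2,+2) = exp(-r*dt) * [p_u*0.000000 + p_m*0.000000 + p_d*0.000000] = 0.000000
  V(1,-1) = exp(-r*dt) * [p_u*2.862421 + p_m*9.512942 + p_d*16.181461] = 9.674819
  V(1,+0) = exp(-r*dt) * [p_u*0.310994 + p_m*2.862421 + p_d*9.512942] = 3.656127
  V(1,+1) = exp(-r*dt) * [p_u*0.000000 + p_m*0.310994 + p_d*2.862421] = 0.718884
  V(0,+0) = exp(-r*dt) * [p_u*0.718884 + p_m*3.656127 + p_d*9.674819] = 4.277091


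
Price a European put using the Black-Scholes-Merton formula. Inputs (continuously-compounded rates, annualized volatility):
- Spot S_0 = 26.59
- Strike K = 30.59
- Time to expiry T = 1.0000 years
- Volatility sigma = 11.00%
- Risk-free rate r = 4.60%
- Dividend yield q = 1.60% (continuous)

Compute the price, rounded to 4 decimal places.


Answer: Price = 3.2993

Derivation:
d1 = (ln(S/K) + (r - q + 0.5*sigma^2) * T) / (sigma * sqrt(T)) = -0.94625412
d2 = d1 - sigma * sqrt(T) = -1.05625412
exp(-rT) = 0.95504196; exp(-qT) = 0.98412732
P = K * exp(-rT) * N(-d2) - S_0 * exp(-qT) * N(-d1)
N(-d1) = 0.82799051; N(-d2) = 0.85457393
P = 30.5900 * 0.95504196 * 0.85457393 - 26.5900 * 0.98412732 * 0.82799051 = 3.2993


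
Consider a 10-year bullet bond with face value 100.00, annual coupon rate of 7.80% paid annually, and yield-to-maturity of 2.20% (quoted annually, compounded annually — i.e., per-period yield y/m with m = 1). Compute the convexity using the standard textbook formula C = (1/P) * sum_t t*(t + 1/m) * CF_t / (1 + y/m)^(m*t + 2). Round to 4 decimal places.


Coupon per period c = face * coupon_rate / m = 7.800000
Periods per year m = 1; per-period yield y/m = 0.022000
Number of cashflows N = 10
Cashflows (t years, CF_t, discount factor 1/(1+y/m)^(m*t), PV):
  t = 1.0000: CF_t = 7.800000, DF = 0.978474, PV = 7.632094
  t = 2.0000: CF_t = 7.800000, DF = 0.957411, PV = 7.467802
  t = 3.0000: CF_t = 7.800000, DF = 0.936801, PV = 7.307047
  t = 4.0000: CF_t = 7.800000, DF = 0.916635, PV = 7.149753
  t = 5.0000: CF_t = 7.800000, DF = 0.896903, PV = 6.995844
  t = 6.0000: CF_t = 7.800000, DF = 0.877596, PV = 6.845249
  t = 7.0000: CF_t = 7.800000, DF = 0.858704, PV = 6.697895
  t = 8.0000: CF_t = 7.800000, DF = 0.840220, PV = 6.553713
  t = 9.0000: CF_t = 7.800000, DF = 0.822133, PV = 6.412635
  t = 10.0000: CF_t = 107.800000, DF = 0.804435, PV = 86.718110
Price P = sum_t PV_t = 149.780142
Convexity numerator sum_t t*(t + 1/m) * CF_t / (1+y/m)^(m*t + 2):
  t = 1.0000: term = 14.614094
  t = 2.0000: term = 42.898516
  t = 3.0000: term = 83.950129
  t = 4.0000: term = 136.904973
  t = 5.0000: term = 200.936849
  t = 6.0000: term = 275.255957
  t = 7.0000: term = 359.107576
  t = 8.0000: term = 451.770783
  t = 9.0000: term = 552.557220
  t = 10.0000: term = 9132.731642
Convexity = (1/P) * sum = 11250.727740 / 149.780142 = 75.114949

Answer: Convexity = 75.1149


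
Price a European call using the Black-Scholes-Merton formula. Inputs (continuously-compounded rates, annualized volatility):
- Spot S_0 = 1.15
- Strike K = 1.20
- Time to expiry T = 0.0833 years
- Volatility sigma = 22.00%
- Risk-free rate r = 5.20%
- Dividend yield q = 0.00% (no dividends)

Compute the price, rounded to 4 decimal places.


d1 = (ln(S/K) + (r - q + 0.5*sigma^2) * T) / (sigma * sqrt(T)) = -0.57030763
d2 = d1 - sigma * sqrt(T) = -0.63380346
exp(-rT) = 0.99567777; exp(-qT) = 1.00000000
C = S_0 * exp(-qT) * N(d1) - K * exp(-rT) * N(d2)
N(d1) = 0.28423453; N(d2) = 0.26310455
C = 1.1500 * 1.00000000 * 0.28423453 - 1.2000 * 0.99567777 * 0.26310455 = 0.0125

Answer: Price = 0.0125


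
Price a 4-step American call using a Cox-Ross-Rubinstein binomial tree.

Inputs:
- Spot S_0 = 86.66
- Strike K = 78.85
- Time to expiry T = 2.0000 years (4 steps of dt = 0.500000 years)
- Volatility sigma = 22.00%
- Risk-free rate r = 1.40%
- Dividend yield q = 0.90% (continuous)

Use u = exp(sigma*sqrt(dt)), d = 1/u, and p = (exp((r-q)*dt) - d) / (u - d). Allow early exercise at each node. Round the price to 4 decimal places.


dt = T/N = 0.500000
u = exp(sigma*sqrt(dt)) = 1.168316; d = 1/u = 0.855933
p = (exp((r-q)*dt) - d) / (u - d) = 0.469200
Discount per step: exp(-r*dt) = 0.993024
Stock lattice S(k, i) with i counting down-moves:
  k=0: S(0,0) = 86.6600
  k=1: S(1,0) = 101.2463; S(1,1) = 74.1751
  k=2: S(2,0) = 118.2877; S(2,1) = 86.6600; S(2,2) = 63.4889
  k=3: S(3,0) = 138.1974; S(3,1) = 101.2463; S(3,2) = 74.1751; S(3,3) = 54.3422
  k=4: S(4,0) = 161.4582; S(4,1) = 118.2877; S(4,2) = 86.6600; S(4,3) = 63.4889; S(4,4) = 46.5133
Terminal payoffs V(N, i) = max(S_T - K, 0):
  V(4,0) = 82.608216; V(4,1) = 39.437654; V(4,2) = 7.810000; V(4,3) = 0.000000; V(4,4) = 0.000000
Backward induction: V(k, i) = exp(-r*dt) * [p * V(k+1, i) + (1-p) * V(k+1, i+1)]; then take max(V_cont, immediate exercise) for American.
  V(3,0) = exp(-r*dt) * [p*82.608216 + (1-p)*39.437654] = 59.276903; exercise = 59.347372; V(3,0) = max -> 59.347372
  V(3,1) = exp(-r*dt) * [p*39.437654 + (1-p)*7.810000] = 22.491712; exercise = 22.396274; V(3,1) = max -> 22.491712
  V(3,2) = exp(-r*dt) * [p*7.810000 + (1-p)*0.000000] = 3.638893; exercise = 0.000000; V(3,2) = max -> 3.638893
  V(3,3) = exp(-r*dt) * [p*0.000000 + (1-p)*0.000000] = 0.000000; exercise = 0.000000; V(3,3) = max -> 0.000000
  V(2,0) = exp(-r*dt) * [p*59.347372 + (1-p)*22.491712] = 39.506883; exercise = 39.437654; V(2,0) = max -> 39.506883
  V(2,1) = exp(-r*dt) * [p*22.491712 + (1-p)*3.638893] = 12.397556; exercise = 7.810000; V(2,1) = max -> 12.397556
  V(2,2) = exp(-r*dt) * [p*3.638893 + (1-p)*0.000000] = 1.695460; exercise = 0.000000; V(2,2) = max -> 1.695460
  V(1,0) = exp(-r*dt) * [p*39.506883 + (1-p)*12.397556] = 24.942055; exercise = 22.396274; V(1,0) = max -> 24.942055
  V(1,1) = exp(-r*dt) * [p*12.397556 + (1-p)*1.695460] = 6.670033; exercise = 0.000000; V(1,1) = max -> 6.670033
  V(0,0) = exp(-r*dt) * [p*24.942055 + (1-p)*6.670033] = 15.136942; exercise = 7.810000; V(0,0) = max -> 15.136942

Answer: Price = V(0,0) = 15.1369


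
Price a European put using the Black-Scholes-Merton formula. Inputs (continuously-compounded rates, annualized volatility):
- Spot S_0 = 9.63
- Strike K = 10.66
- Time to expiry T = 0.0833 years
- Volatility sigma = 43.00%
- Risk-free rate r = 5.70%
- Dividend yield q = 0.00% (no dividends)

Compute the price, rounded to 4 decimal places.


d1 = (ln(S/K) + (r - q + 0.5*sigma^2) * T) / (sigma * sqrt(T)) = -0.71846955
d2 = d1 - sigma * sqrt(T) = -0.84257503
exp(-rT) = 0.99526315; exp(-qT) = 1.00000000
P = K * exp(-rT) * N(-d2) - S_0 * exp(-qT) * N(-d1)
N(-d1) = 0.76376609; N(-d2) = 0.80026692
P = 10.6600 * 0.99526315 * 0.80026692 - 9.6300 * 1.00000000 * 0.76376609 = 1.1354

Answer: Price = 1.1354


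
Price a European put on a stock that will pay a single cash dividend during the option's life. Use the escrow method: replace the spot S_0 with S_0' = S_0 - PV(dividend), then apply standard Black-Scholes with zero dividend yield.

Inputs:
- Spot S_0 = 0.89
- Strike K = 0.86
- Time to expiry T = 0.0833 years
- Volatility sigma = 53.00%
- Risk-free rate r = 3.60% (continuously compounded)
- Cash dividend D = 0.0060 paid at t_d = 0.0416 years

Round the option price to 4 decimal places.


Answer: Price = 0.0408

Derivation:
PV(D) = D * exp(-r * t_d) = 0.0060 * 0.99850352 = 0.00599102
S_0' = S_0 - PV(D) = 0.8900 - 0.00599102 = 0.88400898
d1 = (ln(S_0'/K) + (r + sigma^2/2)*T) / (sigma*sqrt(T)) = 0.27609259
d2 = d1 - sigma*sqrt(T) = 0.12312537
exp(-rT) = 0.99700569
N(-d1) = 0.39123848; N(-d2) = 0.45100391
P = K * exp(-rT) * N(-d2) - S_0' * N(-d1) = 0.8600 * 0.99700569 * 0.45100391 - 0.88400898 * 0.39123848 = 0.0408


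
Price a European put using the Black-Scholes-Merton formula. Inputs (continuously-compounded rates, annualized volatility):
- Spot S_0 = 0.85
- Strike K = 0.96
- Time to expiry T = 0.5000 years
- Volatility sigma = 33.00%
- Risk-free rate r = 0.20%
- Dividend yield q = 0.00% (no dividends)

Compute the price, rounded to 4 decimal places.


d1 = (ln(S/K) + (r - q + 0.5*sigma^2) * T) / (sigma * sqrt(T)) = -0.40057357
d2 = d1 - sigma * sqrt(T) = -0.63391881
exp(-rT) = 0.99900050; exp(-qT) = 1.00000000
P = K * exp(-rT) * N(-d2) - S_0 * exp(-qT) * N(-d1)
N(-d1) = 0.65563295; N(-d2) = 0.73693309
P = 0.9600 * 0.99900050 * 0.73693309 - 0.8500 * 1.00000000 * 0.65563295 = 0.1495

Answer: Price = 0.1495


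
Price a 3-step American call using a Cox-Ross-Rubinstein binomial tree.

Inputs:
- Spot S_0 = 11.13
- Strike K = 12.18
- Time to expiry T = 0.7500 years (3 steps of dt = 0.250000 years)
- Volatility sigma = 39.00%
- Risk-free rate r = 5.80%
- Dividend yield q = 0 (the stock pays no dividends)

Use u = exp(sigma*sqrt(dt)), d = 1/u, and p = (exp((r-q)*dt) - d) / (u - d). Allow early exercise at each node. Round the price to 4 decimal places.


Answer: Price = V(0,0) = 1.3432

Derivation:
dt = T/N = 0.250000
u = exp(sigma*sqrt(dt)) = 1.215311; d = 1/u = 0.822835
p = (exp((r-q)*dt) - d) / (u - d) = 0.488618
Discount per step: exp(-r*dt) = 0.985605
Stock lattice S(k, i) with i counting down-moves:
  k=0: S(0,0) = 11.1300
  k=1: S(1,0) = 13.5264; S(1,1) = 9.1581
  k=2: S(2,0) = 16.4388; S(2,1) = 11.1300; S(2,2) = 7.5356
  k=3: S(3,0) = 19.9782; S(3,1) = 13.5264; S(3,2) = 9.1581; S(3,3) = 6.2006
Terminal payoffs V(N, i) = max(S_T - K, 0):
  V(3,0) = 7.798250; V(3,1) = 1.346411; V(3,2) = 0.000000; V(3,3) = 0.000000
Backward induction: V(k, i) = exp(-r*dt) * [p * V(k+1, i) + (1-p) * V(k+1, i+1)]; then take max(V_cont, immediate exercise) for American.
  V(2,0) = exp(-r*dt) * [p*7.798250 + (1-p)*1.346411] = 4.434132; exercise = 4.258796; V(2,0) = max -> 4.434132
  V(2,1) = exp(-r*dt) * [p*1.346411 + (1-p)*0.000000] = 0.648410; exercise = 0.000000; V(2,1) = max -> 0.648410
  V(2,2) = exp(-r*dt) * [p*0.000000 + (1-p)*0.000000] = 0.000000; exercise = 0.000000; V(2,2) = max -> 0.000000
  V(1,0) = exp(-r*dt) * [p*4.434132 + (1-p)*0.648410] = 2.462220; exercise = 1.346411; V(1,0) = max -> 2.462220
  V(1,1) = exp(-r*dt) * [p*0.648410 + (1-p)*0.000000] = 0.312264; exercise = 0.000000; V(1,1) = max -> 0.312264
  V(0,0) = exp(-r*dt) * [p*2.462220 + (1-p)*0.312264] = 1.343153; exercise = 0.000000; V(0,0) = max -> 1.343153


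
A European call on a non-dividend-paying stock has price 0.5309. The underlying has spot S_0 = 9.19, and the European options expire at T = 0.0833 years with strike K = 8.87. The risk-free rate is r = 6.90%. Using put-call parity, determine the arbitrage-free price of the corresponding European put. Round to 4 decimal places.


Answer: Put price = 0.1601

Derivation:
Put-call parity: C - P = S_0 * exp(-qT) - K * exp(-rT).
S_0 * exp(-qT) = 9.1900 * 1.00000000 = 9.19000000
K * exp(-rT) = 8.8700 * 0.99426879 = 8.81916414
P = C - S*exp(-qT) + K*exp(-rT)
P = 0.5309 - 9.19000000 + 8.81916414 = 0.1601


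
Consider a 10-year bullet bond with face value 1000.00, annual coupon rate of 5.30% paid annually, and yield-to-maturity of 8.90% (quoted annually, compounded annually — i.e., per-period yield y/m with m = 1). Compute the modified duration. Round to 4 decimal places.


Answer: Modified duration = 7.0605

Derivation:
Coupon per period c = face * coupon_rate / m = 53.000000
Periods per year m = 1; per-period yield y/m = 0.089000
Number of cashflows N = 10
Cashflows (t years, CF_t, discount factor 1/(1+y/m)^(m*t), PV):
  t = 1.0000: CF_t = 53.000000, DF = 0.918274, PV = 48.668503
  t = 2.0000: CF_t = 53.000000, DF = 0.843226, PV = 44.691004
  t = 3.0000: CF_t = 53.000000, DF = 0.774313, PV = 41.038571
  t = 4.0000: CF_t = 53.000000, DF = 0.711031, PV = 37.684638
  t = 5.0000: CF_t = 53.000000, DF = 0.652921, PV = 34.604810
  t = 6.0000: CF_t = 53.000000, DF = 0.599560, PV = 31.776685
  t = 7.0000: CF_t = 53.000000, DF = 0.550560, PV = 29.179693
  t = 8.0000: CF_t = 53.000000, DF = 0.505565, PV = 26.794943
  t = 9.0000: CF_t = 53.000000, DF = 0.464247, PV = 24.605090
  t = 10.0000: CF_t = 1053.000000, DF = 0.426306, PV = 448.899967
Price P = sum_t PV_t = 767.943904
First compute Macaulay numerator sum_t t * PV_t:
  t * PV_t at t = 1.0000: 48.668503
  t * PV_t at t = 2.0000: 89.382008
  t * PV_t at t = 3.0000: 123.115713
  t * PV_t at t = 4.0000: 150.738553
  t * PV_t at t = 5.0000: 173.024051
  t * PV_t at t = 6.0000: 190.660111
  t * PV_t at t = 7.0000: 204.257848
  t * PV_t at t = 8.0000: 214.359541
  t * PV_t at t = 9.0000: 221.445807
  t * PV_t at t = 10.0000: 4488.999672
Macaulay duration D = 5904.651806 / 767.943904 = 7.688910
Modified duration = D / (1 + y/m) = 7.688910 / (1 + 0.089000) = 7.060524


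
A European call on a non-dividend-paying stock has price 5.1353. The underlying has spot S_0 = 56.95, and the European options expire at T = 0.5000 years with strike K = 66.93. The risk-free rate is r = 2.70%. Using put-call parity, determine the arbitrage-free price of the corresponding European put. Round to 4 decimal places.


Answer: Put price = 14.2178

Derivation:
Put-call parity: C - P = S_0 * exp(-qT) - K * exp(-rT).
S_0 * exp(-qT) = 56.9500 * 1.00000000 = 56.95000000
K * exp(-rT) = 66.9300 * 0.98659072 = 66.03251664
P = C - S*exp(-qT) + K*exp(-rT)
P = 5.1353 - 56.95000000 + 66.03251664 = 14.2178


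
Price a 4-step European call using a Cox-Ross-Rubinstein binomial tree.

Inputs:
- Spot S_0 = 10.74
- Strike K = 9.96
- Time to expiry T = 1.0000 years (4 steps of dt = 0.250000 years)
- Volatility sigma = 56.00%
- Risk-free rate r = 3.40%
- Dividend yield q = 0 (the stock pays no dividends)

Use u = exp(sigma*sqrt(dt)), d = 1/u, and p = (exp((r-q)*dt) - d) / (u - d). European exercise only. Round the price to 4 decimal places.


Answer: Price = V(0,0) = 2.8262

Derivation:
dt = T/N = 0.250000
u = exp(sigma*sqrt(dt)) = 1.323130; d = 1/u = 0.755784
p = (exp((r-q)*dt) - d) / (u - d) = 0.445500
Discount per step: exp(-r*dt) = 0.991536
Stock lattice S(k, i) with i counting down-moves:
  k=0: S(0,0) = 10.7400
  k=1: S(1,0) = 14.2104; S(1,1) = 8.1171
  k=2: S(2,0) = 18.8022; S(2,1) = 10.7400; S(2,2) = 6.1348
  k=3: S(3,0) = 24.8778; S(3,1) = 14.2104; S(3,2) = 8.1171; S(3,3) = 4.6366
  k=4: S(4,0) = 32.9165; S(4,1) = 18.8022; S(4,2) = 10.7400; S(4,3) = 6.1348; S(4,4) = 3.5042
Terminal payoffs V(N, i) = max(S_T - K, 0):
  V(4,0) = 22.956534; V(4,1) = 8.842223; V(4,2) = 0.780000; V(4,3) = 0.000000; V(4,4) = 0.000000
Backward induction: V(k, i) = exp(-r*dt) * [p * V(k+1, i) + (1-p) * V(k+1, i+1)].
  V(3,0) = exp(-r*dt) * [p*22.956534 + (1-p)*8.842223] = 15.002083
  V(3,1) = exp(-r*dt) * [p*8.842223 + (1-p)*0.780000] = 4.334715
  V(3,2) = exp(-r*dt) * [p*0.780000 + (1-p)*0.000000] = 0.344549
  V(3,3) = exp(-r*dt) * [p*0.000000 + (1-p)*0.000000] = 0.000000
  V(2,0) = exp(-r*dt) * [p*15.002083 + (1-p)*4.334715] = 9.010112
  V(2,1) = exp(-r*dt) * [p*4.334715 + (1-p)*0.344549] = 2.104205
  V(2,2) = exp(-r*dt) * [p*0.344549 + (1-p)*0.000000] = 0.152197
  V(1,0) = exp(-r*dt) * [p*9.010112 + (1-p)*2.104205] = 5.136934
  V(1,1) = exp(-r*dt) * [p*2.104205 + (1-p)*0.152197] = 1.013167
  V(0,0) = exp(-r*dt) * [p*5.136934 + (1-p)*1.013167] = 2.826179
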